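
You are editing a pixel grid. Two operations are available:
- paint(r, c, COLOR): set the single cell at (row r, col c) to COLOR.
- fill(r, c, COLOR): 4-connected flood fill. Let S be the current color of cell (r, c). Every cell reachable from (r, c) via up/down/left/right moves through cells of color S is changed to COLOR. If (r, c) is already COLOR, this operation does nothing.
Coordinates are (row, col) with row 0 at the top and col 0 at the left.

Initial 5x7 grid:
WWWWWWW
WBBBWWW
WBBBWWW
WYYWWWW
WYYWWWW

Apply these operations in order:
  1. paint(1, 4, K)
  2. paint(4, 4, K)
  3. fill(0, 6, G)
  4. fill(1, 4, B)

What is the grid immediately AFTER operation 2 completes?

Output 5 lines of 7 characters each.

After op 1 paint(1,4,K):
WWWWWWW
WBBBKWW
WBBBWWW
WYYWWWW
WYYWWWW
After op 2 paint(4,4,K):
WWWWWWW
WBBBKWW
WBBBWWW
WYYWWWW
WYYWKWW

Answer: WWWWWWW
WBBBKWW
WBBBWWW
WYYWWWW
WYYWKWW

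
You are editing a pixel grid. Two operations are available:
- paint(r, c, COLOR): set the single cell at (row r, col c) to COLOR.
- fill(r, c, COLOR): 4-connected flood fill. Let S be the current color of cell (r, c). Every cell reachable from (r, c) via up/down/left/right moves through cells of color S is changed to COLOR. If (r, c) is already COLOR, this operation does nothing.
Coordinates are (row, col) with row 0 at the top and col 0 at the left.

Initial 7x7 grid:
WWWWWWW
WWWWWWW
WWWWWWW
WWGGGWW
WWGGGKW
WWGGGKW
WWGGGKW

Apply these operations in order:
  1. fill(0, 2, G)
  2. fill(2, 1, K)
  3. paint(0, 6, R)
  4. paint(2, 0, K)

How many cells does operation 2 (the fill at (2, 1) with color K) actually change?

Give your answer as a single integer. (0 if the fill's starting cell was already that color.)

After op 1 fill(0,2,G) [34 cells changed]:
GGGGGGG
GGGGGGG
GGGGGGG
GGGGGGG
GGGGGKG
GGGGGKG
GGGGGKG
After op 2 fill(2,1,K) [46 cells changed]:
KKKKKKK
KKKKKKK
KKKKKKK
KKKKKKK
KKKKKKK
KKKKKKK
KKKKKKK

Answer: 46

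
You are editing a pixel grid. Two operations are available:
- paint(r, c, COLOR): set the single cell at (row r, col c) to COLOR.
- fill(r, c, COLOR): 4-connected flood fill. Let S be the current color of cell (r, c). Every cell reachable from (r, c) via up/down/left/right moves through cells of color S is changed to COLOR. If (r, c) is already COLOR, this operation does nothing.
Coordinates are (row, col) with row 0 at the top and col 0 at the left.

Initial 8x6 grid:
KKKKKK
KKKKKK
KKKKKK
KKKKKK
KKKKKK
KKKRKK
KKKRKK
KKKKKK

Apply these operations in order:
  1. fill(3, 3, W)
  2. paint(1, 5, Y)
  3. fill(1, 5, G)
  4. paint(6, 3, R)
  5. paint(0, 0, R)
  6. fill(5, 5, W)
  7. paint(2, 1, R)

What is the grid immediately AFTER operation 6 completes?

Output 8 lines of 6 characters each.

After op 1 fill(3,3,W) [46 cells changed]:
WWWWWW
WWWWWW
WWWWWW
WWWWWW
WWWWWW
WWWRWW
WWWRWW
WWWWWW
After op 2 paint(1,5,Y):
WWWWWW
WWWWWY
WWWWWW
WWWWWW
WWWWWW
WWWRWW
WWWRWW
WWWWWW
After op 3 fill(1,5,G) [1 cells changed]:
WWWWWW
WWWWWG
WWWWWW
WWWWWW
WWWWWW
WWWRWW
WWWRWW
WWWWWW
After op 4 paint(6,3,R):
WWWWWW
WWWWWG
WWWWWW
WWWWWW
WWWWWW
WWWRWW
WWWRWW
WWWWWW
After op 5 paint(0,0,R):
RWWWWW
WWWWWG
WWWWWW
WWWWWW
WWWWWW
WWWRWW
WWWRWW
WWWWWW
After op 6 fill(5,5,W) [0 cells changed]:
RWWWWW
WWWWWG
WWWWWW
WWWWWW
WWWWWW
WWWRWW
WWWRWW
WWWWWW

Answer: RWWWWW
WWWWWG
WWWWWW
WWWWWW
WWWWWW
WWWRWW
WWWRWW
WWWWWW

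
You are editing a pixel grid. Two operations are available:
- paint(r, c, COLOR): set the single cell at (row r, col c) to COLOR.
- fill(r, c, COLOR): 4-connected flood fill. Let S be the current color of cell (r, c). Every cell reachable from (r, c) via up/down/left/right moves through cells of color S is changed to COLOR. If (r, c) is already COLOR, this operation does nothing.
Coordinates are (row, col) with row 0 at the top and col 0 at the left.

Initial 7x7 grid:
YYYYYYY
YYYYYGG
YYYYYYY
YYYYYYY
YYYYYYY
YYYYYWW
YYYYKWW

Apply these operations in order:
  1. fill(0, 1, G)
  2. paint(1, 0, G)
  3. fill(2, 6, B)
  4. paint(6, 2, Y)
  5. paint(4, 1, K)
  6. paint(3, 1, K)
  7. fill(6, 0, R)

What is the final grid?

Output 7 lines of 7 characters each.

After op 1 fill(0,1,G) [42 cells changed]:
GGGGGGG
GGGGGGG
GGGGGGG
GGGGGGG
GGGGGGG
GGGGGWW
GGGGKWW
After op 2 paint(1,0,G):
GGGGGGG
GGGGGGG
GGGGGGG
GGGGGGG
GGGGGGG
GGGGGWW
GGGGKWW
After op 3 fill(2,6,B) [44 cells changed]:
BBBBBBB
BBBBBBB
BBBBBBB
BBBBBBB
BBBBBBB
BBBBBWW
BBBBKWW
After op 4 paint(6,2,Y):
BBBBBBB
BBBBBBB
BBBBBBB
BBBBBBB
BBBBBBB
BBBBBWW
BBYBKWW
After op 5 paint(4,1,K):
BBBBBBB
BBBBBBB
BBBBBBB
BBBBBBB
BKBBBBB
BBBBBWW
BBYBKWW
After op 6 paint(3,1,K):
BBBBBBB
BBBBBBB
BBBBBBB
BKBBBBB
BKBBBBB
BBBBBWW
BBYBKWW
After op 7 fill(6,0,R) [41 cells changed]:
RRRRRRR
RRRRRRR
RRRRRRR
RKRRRRR
RKRRRRR
RRRRRWW
RRYRKWW

Answer: RRRRRRR
RRRRRRR
RRRRRRR
RKRRRRR
RKRRRRR
RRRRRWW
RRYRKWW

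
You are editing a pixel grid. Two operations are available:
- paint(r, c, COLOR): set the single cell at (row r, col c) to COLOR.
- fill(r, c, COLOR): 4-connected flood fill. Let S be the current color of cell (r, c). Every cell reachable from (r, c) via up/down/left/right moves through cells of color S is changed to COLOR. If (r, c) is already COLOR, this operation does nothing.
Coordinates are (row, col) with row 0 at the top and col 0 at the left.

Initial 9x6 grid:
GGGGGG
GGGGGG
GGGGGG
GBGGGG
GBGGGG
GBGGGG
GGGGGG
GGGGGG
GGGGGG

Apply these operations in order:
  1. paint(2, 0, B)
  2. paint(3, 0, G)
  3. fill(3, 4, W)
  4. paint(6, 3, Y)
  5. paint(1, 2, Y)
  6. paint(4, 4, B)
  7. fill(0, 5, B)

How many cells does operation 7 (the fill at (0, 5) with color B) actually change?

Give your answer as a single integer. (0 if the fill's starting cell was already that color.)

After op 1 paint(2,0,B):
GGGGGG
GGGGGG
BGGGGG
GBGGGG
GBGGGG
GBGGGG
GGGGGG
GGGGGG
GGGGGG
After op 2 paint(3,0,G):
GGGGGG
GGGGGG
BGGGGG
GBGGGG
GBGGGG
GBGGGG
GGGGGG
GGGGGG
GGGGGG
After op 3 fill(3,4,W) [50 cells changed]:
WWWWWW
WWWWWW
BWWWWW
WBWWWW
WBWWWW
WBWWWW
WWWWWW
WWWWWW
WWWWWW
After op 4 paint(6,3,Y):
WWWWWW
WWWWWW
BWWWWW
WBWWWW
WBWWWW
WBWWWW
WWWYWW
WWWWWW
WWWWWW
After op 5 paint(1,2,Y):
WWWWWW
WWYWWW
BWWWWW
WBWWWW
WBWWWW
WBWWWW
WWWYWW
WWWWWW
WWWWWW
After op 6 paint(4,4,B):
WWWWWW
WWYWWW
BWWWWW
WBWWWW
WBWWBW
WBWWWW
WWWYWW
WWWWWW
WWWWWW
After op 7 fill(0,5,B) [47 cells changed]:
BBBBBB
BBYBBB
BBBBBB
BBBBBB
BBBBBB
BBBBBB
BBBYBB
BBBBBB
BBBBBB

Answer: 47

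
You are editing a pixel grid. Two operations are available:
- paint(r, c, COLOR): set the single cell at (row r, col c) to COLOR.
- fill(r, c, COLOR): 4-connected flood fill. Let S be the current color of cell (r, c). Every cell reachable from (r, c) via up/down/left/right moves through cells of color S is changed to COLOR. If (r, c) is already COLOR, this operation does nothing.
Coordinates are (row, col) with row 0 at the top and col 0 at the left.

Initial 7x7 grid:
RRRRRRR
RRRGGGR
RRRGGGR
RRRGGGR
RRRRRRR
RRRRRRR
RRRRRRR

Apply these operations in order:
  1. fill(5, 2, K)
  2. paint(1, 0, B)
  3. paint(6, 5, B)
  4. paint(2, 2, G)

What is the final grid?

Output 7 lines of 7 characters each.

After op 1 fill(5,2,K) [40 cells changed]:
KKKKKKK
KKKGGGK
KKKGGGK
KKKGGGK
KKKKKKK
KKKKKKK
KKKKKKK
After op 2 paint(1,0,B):
KKKKKKK
BKKGGGK
KKKGGGK
KKKGGGK
KKKKKKK
KKKKKKK
KKKKKKK
After op 3 paint(6,5,B):
KKKKKKK
BKKGGGK
KKKGGGK
KKKGGGK
KKKKKKK
KKKKKKK
KKKKKBK
After op 4 paint(2,2,G):
KKKKKKK
BKKGGGK
KKGGGGK
KKKGGGK
KKKKKKK
KKKKKKK
KKKKKBK

Answer: KKKKKKK
BKKGGGK
KKGGGGK
KKKGGGK
KKKKKKK
KKKKKKK
KKKKKBK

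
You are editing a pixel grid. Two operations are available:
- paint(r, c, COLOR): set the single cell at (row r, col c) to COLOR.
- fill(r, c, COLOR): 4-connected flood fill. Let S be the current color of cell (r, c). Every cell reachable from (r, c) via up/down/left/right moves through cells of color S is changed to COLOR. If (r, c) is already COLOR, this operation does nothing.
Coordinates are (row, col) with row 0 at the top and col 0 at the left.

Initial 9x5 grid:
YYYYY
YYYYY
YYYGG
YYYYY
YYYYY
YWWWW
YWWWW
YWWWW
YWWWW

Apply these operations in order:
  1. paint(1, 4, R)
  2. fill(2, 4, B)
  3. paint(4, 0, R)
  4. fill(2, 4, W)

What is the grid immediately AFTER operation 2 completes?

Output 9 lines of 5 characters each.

After op 1 paint(1,4,R):
YYYYY
YYYYR
YYYGG
YYYYY
YYYYY
YWWWW
YWWWW
YWWWW
YWWWW
After op 2 fill(2,4,B) [2 cells changed]:
YYYYY
YYYYR
YYYBB
YYYYY
YYYYY
YWWWW
YWWWW
YWWWW
YWWWW

Answer: YYYYY
YYYYR
YYYBB
YYYYY
YYYYY
YWWWW
YWWWW
YWWWW
YWWWW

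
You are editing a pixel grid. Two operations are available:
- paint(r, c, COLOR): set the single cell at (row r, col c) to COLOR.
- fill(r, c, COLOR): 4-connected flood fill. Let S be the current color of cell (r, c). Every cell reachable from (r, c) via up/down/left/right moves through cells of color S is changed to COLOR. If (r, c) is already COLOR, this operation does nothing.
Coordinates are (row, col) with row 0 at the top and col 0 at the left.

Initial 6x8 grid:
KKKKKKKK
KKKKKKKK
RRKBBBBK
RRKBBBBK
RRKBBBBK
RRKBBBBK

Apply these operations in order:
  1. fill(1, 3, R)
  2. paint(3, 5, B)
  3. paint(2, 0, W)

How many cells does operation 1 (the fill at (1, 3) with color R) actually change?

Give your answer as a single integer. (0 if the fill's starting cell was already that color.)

After op 1 fill(1,3,R) [24 cells changed]:
RRRRRRRR
RRRRRRRR
RRRBBBBR
RRRBBBBR
RRRBBBBR
RRRBBBBR

Answer: 24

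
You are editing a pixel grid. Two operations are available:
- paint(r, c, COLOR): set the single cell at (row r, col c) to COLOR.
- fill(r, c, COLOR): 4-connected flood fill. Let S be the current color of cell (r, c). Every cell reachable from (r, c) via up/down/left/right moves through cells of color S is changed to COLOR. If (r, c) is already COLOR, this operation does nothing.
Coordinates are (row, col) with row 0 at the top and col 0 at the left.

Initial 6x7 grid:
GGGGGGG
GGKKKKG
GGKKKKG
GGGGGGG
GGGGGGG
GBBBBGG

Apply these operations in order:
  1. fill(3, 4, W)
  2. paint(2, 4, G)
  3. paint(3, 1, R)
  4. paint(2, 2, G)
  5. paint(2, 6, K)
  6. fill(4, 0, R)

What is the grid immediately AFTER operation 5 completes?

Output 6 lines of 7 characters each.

Answer: WWWWWWW
WWKKKKW
WWGKGKK
WRWWWWW
WWWWWWW
WBBBBWW

Derivation:
After op 1 fill(3,4,W) [30 cells changed]:
WWWWWWW
WWKKKKW
WWKKKKW
WWWWWWW
WWWWWWW
WBBBBWW
After op 2 paint(2,4,G):
WWWWWWW
WWKKKKW
WWKKGKW
WWWWWWW
WWWWWWW
WBBBBWW
After op 3 paint(3,1,R):
WWWWWWW
WWKKKKW
WWKKGKW
WRWWWWW
WWWWWWW
WBBBBWW
After op 4 paint(2,2,G):
WWWWWWW
WWKKKKW
WWGKGKW
WRWWWWW
WWWWWWW
WBBBBWW
After op 5 paint(2,6,K):
WWWWWWW
WWKKKKW
WWGKGKK
WRWWWWW
WWWWWWW
WBBBBWW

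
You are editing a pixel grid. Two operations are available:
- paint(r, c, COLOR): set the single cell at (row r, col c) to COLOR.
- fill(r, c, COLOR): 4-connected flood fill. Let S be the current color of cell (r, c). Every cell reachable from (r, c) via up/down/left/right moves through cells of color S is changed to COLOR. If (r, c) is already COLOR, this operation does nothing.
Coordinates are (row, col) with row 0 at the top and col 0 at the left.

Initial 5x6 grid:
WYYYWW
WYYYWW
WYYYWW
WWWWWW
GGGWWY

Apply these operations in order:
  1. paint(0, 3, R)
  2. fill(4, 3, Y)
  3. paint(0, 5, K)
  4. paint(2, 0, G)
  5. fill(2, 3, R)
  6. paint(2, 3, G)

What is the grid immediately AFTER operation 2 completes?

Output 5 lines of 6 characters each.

After op 1 paint(0,3,R):
WYYRWW
WYYYWW
WYYYWW
WWWWWW
GGGWWY
After op 2 fill(4,3,Y) [17 cells changed]:
YYYRYY
YYYYYY
YYYYYY
YYYYYY
GGGYYY

Answer: YYYRYY
YYYYYY
YYYYYY
YYYYYY
GGGYYY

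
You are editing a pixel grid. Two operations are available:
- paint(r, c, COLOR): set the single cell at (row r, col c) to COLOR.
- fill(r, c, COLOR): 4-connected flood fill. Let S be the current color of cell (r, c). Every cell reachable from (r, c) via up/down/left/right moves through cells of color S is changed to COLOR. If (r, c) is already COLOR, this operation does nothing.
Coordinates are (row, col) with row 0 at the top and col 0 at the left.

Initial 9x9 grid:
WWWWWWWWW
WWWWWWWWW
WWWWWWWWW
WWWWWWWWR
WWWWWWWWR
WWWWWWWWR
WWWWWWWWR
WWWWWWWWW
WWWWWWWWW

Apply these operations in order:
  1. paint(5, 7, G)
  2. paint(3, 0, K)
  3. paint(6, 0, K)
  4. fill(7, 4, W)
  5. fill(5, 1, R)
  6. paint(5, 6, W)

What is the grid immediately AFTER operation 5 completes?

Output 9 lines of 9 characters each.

After op 1 paint(5,7,G):
WWWWWWWWW
WWWWWWWWW
WWWWWWWWW
WWWWWWWWR
WWWWWWWWR
WWWWWWWGR
WWWWWWWWR
WWWWWWWWW
WWWWWWWWW
After op 2 paint(3,0,K):
WWWWWWWWW
WWWWWWWWW
WWWWWWWWW
KWWWWWWWR
WWWWWWWWR
WWWWWWWGR
WWWWWWWWR
WWWWWWWWW
WWWWWWWWW
After op 3 paint(6,0,K):
WWWWWWWWW
WWWWWWWWW
WWWWWWWWW
KWWWWWWWR
WWWWWWWWR
WWWWWWWGR
KWWWWWWWR
WWWWWWWWW
WWWWWWWWW
After op 4 fill(7,4,W) [0 cells changed]:
WWWWWWWWW
WWWWWWWWW
WWWWWWWWW
KWWWWWWWR
WWWWWWWWR
WWWWWWWGR
KWWWWWWWR
WWWWWWWWW
WWWWWWWWW
After op 5 fill(5,1,R) [74 cells changed]:
RRRRRRRRR
RRRRRRRRR
RRRRRRRRR
KRRRRRRRR
RRRRRRRRR
RRRRRRRGR
KRRRRRRRR
RRRRRRRRR
RRRRRRRRR

Answer: RRRRRRRRR
RRRRRRRRR
RRRRRRRRR
KRRRRRRRR
RRRRRRRRR
RRRRRRRGR
KRRRRRRRR
RRRRRRRRR
RRRRRRRRR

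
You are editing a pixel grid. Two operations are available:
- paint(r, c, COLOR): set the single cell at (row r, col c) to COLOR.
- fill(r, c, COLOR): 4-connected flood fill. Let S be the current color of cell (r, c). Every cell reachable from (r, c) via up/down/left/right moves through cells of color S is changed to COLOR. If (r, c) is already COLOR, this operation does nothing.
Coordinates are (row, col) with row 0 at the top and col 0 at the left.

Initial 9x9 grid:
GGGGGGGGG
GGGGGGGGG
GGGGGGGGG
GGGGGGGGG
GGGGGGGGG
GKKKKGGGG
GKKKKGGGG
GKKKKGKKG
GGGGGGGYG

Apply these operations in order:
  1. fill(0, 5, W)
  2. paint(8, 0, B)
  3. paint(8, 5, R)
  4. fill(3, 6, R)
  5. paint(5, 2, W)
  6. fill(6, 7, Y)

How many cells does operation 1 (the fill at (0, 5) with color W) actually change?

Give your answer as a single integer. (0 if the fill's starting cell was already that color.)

Answer: 66

Derivation:
After op 1 fill(0,5,W) [66 cells changed]:
WWWWWWWWW
WWWWWWWWW
WWWWWWWWW
WWWWWWWWW
WWWWWWWWW
WKKKKWWWW
WKKKKWWWW
WKKKKWKKW
WWWWWWWYW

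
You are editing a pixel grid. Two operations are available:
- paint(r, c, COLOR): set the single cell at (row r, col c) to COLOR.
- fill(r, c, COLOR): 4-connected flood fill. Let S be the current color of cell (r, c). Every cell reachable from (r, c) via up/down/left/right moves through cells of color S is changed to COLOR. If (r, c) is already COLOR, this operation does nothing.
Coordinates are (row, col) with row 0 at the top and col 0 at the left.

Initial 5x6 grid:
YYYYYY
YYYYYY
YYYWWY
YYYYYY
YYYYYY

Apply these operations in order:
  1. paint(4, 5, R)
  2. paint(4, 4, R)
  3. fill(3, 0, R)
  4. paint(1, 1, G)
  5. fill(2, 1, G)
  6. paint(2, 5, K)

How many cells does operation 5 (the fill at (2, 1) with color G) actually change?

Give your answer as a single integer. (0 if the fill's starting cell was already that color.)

Answer: 27

Derivation:
After op 1 paint(4,5,R):
YYYYYY
YYYYYY
YYYWWY
YYYYYY
YYYYYR
After op 2 paint(4,4,R):
YYYYYY
YYYYYY
YYYWWY
YYYYYY
YYYYRR
After op 3 fill(3,0,R) [26 cells changed]:
RRRRRR
RRRRRR
RRRWWR
RRRRRR
RRRRRR
After op 4 paint(1,1,G):
RRRRRR
RGRRRR
RRRWWR
RRRRRR
RRRRRR
After op 5 fill(2,1,G) [27 cells changed]:
GGGGGG
GGGGGG
GGGWWG
GGGGGG
GGGGGG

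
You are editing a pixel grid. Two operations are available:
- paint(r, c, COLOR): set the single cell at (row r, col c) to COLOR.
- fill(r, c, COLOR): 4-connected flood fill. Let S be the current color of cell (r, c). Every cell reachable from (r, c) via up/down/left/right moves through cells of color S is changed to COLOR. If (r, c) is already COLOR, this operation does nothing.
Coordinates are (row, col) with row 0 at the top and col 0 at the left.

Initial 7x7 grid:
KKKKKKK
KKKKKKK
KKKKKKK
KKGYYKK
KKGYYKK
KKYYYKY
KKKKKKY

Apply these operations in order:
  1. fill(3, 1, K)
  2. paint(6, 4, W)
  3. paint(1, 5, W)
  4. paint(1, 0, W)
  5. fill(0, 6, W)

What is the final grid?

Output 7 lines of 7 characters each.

Answer: WWWWWWW
WWWWWWW
WWWWWWW
WWGYYWW
WWGYYWW
WWYYYWY
WWWWWWY

Derivation:
After op 1 fill(3,1,K) [0 cells changed]:
KKKKKKK
KKKKKKK
KKKKKKK
KKGYYKK
KKGYYKK
KKYYYKY
KKKKKKY
After op 2 paint(6,4,W):
KKKKKKK
KKKKKKK
KKKKKKK
KKGYYKK
KKGYYKK
KKYYYKY
KKKKWKY
After op 3 paint(1,5,W):
KKKKKKK
KKKKKWK
KKKKKKK
KKGYYKK
KKGYYKK
KKYYYKY
KKKKWKY
After op 4 paint(1,0,W):
KKKKKKK
WKKKKWK
KKKKKKK
KKGYYKK
KKGYYKK
KKYYYKY
KKKKWKY
After op 5 fill(0,6,W) [35 cells changed]:
WWWWWWW
WWWWWWW
WWWWWWW
WWGYYWW
WWGYYWW
WWYYYWY
WWWWWWY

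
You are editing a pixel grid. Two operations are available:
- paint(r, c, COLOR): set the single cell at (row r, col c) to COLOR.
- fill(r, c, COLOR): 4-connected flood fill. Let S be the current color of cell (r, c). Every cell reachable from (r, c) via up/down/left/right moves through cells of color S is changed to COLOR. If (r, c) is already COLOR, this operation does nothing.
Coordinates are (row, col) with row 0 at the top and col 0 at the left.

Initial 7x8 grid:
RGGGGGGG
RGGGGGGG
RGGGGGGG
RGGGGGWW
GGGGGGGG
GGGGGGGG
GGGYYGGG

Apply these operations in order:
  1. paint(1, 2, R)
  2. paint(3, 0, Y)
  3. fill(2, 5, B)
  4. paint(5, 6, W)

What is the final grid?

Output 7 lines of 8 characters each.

After op 1 paint(1,2,R):
RGGGGGGG
RGRGGGGG
RGGGGGGG
RGGGGGWW
GGGGGGGG
GGGGGGGG
GGGYYGGG
After op 2 paint(3,0,Y):
RGGGGGGG
RGRGGGGG
RGGGGGGG
YGGGGGWW
GGGGGGGG
GGGGGGGG
GGGYYGGG
After op 3 fill(2,5,B) [47 cells changed]:
RBBBBBBB
RBRBBBBB
RBBBBBBB
YBBBBBWW
BBBBBBBB
BBBBBBBB
BBBYYBBB
After op 4 paint(5,6,W):
RBBBBBBB
RBRBBBBB
RBBBBBBB
YBBBBBWW
BBBBBBBB
BBBBBBWB
BBBYYBBB

Answer: RBBBBBBB
RBRBBBBB
RBBBBBBB
YBBBBBWW
BBBBBBBB
BBBBBBWB
BBBYYBBB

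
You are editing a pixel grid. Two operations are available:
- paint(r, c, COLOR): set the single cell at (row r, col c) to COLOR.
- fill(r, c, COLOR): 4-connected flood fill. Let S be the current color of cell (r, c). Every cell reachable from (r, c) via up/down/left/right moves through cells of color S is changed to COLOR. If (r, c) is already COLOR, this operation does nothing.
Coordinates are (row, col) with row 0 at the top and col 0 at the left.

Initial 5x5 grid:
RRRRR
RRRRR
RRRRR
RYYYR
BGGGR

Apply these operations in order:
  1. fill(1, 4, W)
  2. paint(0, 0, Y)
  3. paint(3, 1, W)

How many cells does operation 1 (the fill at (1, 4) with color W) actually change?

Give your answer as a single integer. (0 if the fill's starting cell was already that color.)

Answer: 18

Derivation:
After op 1 fill(1,4,W) [18 cells changed]:
WWWWW
WWWWW
WWWWW
WYYYW
BGGGW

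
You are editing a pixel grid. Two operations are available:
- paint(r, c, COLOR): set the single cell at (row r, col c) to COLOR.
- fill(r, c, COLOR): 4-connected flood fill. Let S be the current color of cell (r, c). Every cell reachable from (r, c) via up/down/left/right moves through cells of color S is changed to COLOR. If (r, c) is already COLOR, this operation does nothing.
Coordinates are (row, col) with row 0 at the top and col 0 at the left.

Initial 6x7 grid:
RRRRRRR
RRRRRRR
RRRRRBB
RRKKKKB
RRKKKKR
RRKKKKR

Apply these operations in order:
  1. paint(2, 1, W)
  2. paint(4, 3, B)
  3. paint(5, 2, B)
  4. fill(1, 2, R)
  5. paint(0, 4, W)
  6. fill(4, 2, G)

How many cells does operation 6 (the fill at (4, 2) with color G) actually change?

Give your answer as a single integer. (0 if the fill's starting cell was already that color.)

Answer: 10

Derivation:
After op 1 paint(2,1,W):
RRRRRRR
RRRRRRR
RWRRRBB
RRKKKKB
RRKKKKR
RRKKKKR
After op 2 paint(4,3,B):
RRRRRRR
RRRRRRR
RWRRRBB
RRKKKKB
RRKBKKR
RRKKKKR
After op 3 paint(5,2,B):
RRRRRRR
RRRRRRR
RWRRRBB
RRKKKKB
RRKBKKR
RRBKKKR
After op 4 fill(1,2,R) [0 cells changed]:
RRRRRRR
RRRRRRR
RWRRRBB
RRKKKKB
RRKBKKR
RRBKKKR
After op 5 paint(0,4,W):
RRRRWRR
RRRRRRR
RWRRRBB
RRKKKKB
RRKBKKR
RRBKKKR
After op 6 fill(4,2,G) [10 cells changed]:
RRRRWRR
RRRRRRR
RWRRRBB
RRGGGGB
RRGBGGR
RRBGGGR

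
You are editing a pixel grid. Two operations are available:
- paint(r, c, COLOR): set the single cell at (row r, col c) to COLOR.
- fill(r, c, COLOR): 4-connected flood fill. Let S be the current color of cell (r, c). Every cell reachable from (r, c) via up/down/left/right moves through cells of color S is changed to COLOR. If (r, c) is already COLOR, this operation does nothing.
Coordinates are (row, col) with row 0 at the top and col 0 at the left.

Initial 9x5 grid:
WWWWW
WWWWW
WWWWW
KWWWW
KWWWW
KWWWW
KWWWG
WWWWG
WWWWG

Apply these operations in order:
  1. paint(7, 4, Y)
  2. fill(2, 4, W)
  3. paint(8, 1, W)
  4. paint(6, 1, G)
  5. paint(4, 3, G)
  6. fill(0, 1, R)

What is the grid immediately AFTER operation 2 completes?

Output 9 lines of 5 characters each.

Answer: WWWWW
WWWWW
WWWWW
KWWWW
KWWWW
KWWWW
KWWWG
WWWWY
WWWWG

Derivation:
After op 1 paint(7,4,Y):
WWWWW
WWWWW
WWWWW
KWWWW
KWWWW
KWWWW
KWWWG
WWWWY
WWWWG
After op 2 fill(2,4,W) [0 cells changed]:
WWWWW
WWWWW
WWWWW
KWWWW
KWWWW
KWWWW
KWWWG
WWWWY
WWWWG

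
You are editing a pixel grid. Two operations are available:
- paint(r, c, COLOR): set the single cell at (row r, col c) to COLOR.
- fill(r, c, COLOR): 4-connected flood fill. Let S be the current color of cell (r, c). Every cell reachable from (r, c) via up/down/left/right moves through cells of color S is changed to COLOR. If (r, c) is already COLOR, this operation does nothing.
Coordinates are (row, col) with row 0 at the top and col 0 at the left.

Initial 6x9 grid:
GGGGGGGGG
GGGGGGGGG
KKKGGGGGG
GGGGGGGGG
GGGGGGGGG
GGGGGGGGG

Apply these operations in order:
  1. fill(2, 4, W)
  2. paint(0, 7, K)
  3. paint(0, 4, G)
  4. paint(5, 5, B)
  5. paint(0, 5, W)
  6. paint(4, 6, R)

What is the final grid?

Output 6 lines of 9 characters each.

After op 1 fill(2,4,W) [51 cells changed]:
WWWWWWWWW
WWWWWWWWW
KKKWWWWWW
WWWWWWWWW
WWWWWWWWW
WWWWWWWWW
After op 2 paint(0,7,K):
WWWWWWWKW
WWWWWWWWW
KKKWWWWWW
WWWWWWWWW
WWWWWWWWW
WWWWWWWWW
After op 3 paint(0,4,G):
WWWWGWWKW
WWWWWWWWW
KKKWWWWWW
WWWWWWWWW
WWWWWWWWW
WWWWWWWWW
After op 4 paint(5,5,B):
WWWWGWWKW
WWWWWWWWW
KKKWWWWWW
WWWWWWWWW
WWWWWWWWW
WWWWWBWWW
After op 5 paint(0,5,W):
WWWWGWWKW
WWWWWWWWW
KKKWWWWWW
WWWWWWWWW
WWWWWWWWW
WWWWWBWWW
After op 6 paint(4,6,R):
WWWWGWWKW
WWWWWWWWW
KKKWWWWWW
WWWWWWWWW
WWWWWWRWW
WWWWWBWWW

Answer: WWWWGWWKW
WWWWWWWWW
KKKWWWWWW
WWWWWWWWW
WWWWWWRWW
WWWWWBWWW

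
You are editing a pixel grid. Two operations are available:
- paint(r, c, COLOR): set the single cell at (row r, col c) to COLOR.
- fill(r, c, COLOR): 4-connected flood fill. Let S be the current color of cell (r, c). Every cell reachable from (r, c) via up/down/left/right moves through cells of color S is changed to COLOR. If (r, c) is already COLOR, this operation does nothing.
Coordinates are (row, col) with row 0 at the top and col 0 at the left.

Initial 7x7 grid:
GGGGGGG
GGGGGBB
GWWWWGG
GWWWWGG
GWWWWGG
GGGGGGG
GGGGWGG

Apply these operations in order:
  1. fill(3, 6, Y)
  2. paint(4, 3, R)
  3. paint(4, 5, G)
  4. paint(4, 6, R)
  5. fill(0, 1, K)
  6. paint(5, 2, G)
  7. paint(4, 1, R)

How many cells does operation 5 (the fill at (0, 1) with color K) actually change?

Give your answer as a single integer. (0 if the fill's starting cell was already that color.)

Answer: 28

Derivation:
After op 1 fill(3,6,Y) [34 cells changed]:
YYYYYYY
YYYYYBB
YWWWWYY
YWWWWYY
YWWWWYY
YYYYYYY
YYYYWYY
After op 2 paint(4,3,R):
YYYYYYY
YYYYYBB
YWWWWYY
YWWWWYY
YWWRWYY
YYYYYYY
YYYYWYY
After op 3 paint(4,5,G):
YYYYYYY
YYYYYBB
YWWWWYY
YWWWWYY
YWWRWGY
YYYYYYY
YYYYWYY
After op 4 paint(4,6,R):
YYYYYYY
YYYYYBB
YWWWWYY
YWWWWYY
YWWRWGR
YYYYYYY
YYYYWYY
After op 5 fill(0,1,K) [28 cells changed]:
KKKKKKK
KKKKKBB
KWWWWYY
KWWWWYY
KWWRWGR
KKKKKKK
KKKKWKK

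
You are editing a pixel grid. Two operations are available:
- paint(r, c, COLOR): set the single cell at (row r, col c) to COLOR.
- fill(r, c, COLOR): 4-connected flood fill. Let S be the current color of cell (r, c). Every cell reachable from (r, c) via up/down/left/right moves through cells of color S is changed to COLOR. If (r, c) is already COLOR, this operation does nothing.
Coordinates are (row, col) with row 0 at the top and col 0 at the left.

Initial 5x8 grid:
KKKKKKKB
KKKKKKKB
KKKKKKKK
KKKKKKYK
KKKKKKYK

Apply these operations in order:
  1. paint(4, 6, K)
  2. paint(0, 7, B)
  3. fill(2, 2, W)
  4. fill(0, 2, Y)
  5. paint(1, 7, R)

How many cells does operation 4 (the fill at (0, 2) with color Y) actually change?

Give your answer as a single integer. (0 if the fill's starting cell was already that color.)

Answer: 37

Derivation:
After op 1 paint(4,6,K):
KKKKKKKB
KKKKKKKB
KKKKKKKK
KKKKKKYK
KKKKKKKK
After op 2 paint(0,7,B):
KKKKKKKB
KKKKKKKB
KKKKKKKK
KKKKKKYK
KKKKKKKK
After op 3 fill(2,2,W) [37 cells changed]:
WWWWWWWB
WWWWWWWB
WWWWWWWW
WWWWWWYW
WWWWWWWW
After op 4 fill(0,2,Y) [37 cells changed]:
YYYYYYYB
YYYYYYYB
YYYYYYYY
YYYYYYYY
YYYYYYYY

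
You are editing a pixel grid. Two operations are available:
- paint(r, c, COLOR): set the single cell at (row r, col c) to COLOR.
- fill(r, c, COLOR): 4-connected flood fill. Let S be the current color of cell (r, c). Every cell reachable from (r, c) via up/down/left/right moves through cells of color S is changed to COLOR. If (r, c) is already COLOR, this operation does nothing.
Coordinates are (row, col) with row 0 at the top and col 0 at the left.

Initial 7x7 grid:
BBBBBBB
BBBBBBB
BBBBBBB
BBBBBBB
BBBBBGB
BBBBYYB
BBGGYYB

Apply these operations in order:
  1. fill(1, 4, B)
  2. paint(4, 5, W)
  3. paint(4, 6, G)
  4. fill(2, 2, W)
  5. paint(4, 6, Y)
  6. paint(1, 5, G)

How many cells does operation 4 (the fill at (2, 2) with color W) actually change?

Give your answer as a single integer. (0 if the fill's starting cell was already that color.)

Answer: 39

Derivation:
After op 1 fill(1,4,B) [0 cells changed]:
BBBBBBB
BBBBBBB
BBBBBBB
BBBBBBB
BBBBBGB
BBBBYYB
BBGGYYB
After op 2 paint(4,5,W):
BBBBBBB
BBBBBBB
BBBBBBB
BBBBBBB
BBBBBWB
BBBBYYB
BBGGYYB
After op 3 paint(4,6,G):
BBBBBBB
BBBBBBB
BBBBBBB
BBBBBBB
BBBBBWG
BBBBYYB
BBGGYYB
After op 4 fill(2,2,W) [39 cells changed]:
WWWWWWW
WWWWWWW
WWWWWWW
WWWWWWW
WWWWWWG
WWWWYYB
WWGGYYB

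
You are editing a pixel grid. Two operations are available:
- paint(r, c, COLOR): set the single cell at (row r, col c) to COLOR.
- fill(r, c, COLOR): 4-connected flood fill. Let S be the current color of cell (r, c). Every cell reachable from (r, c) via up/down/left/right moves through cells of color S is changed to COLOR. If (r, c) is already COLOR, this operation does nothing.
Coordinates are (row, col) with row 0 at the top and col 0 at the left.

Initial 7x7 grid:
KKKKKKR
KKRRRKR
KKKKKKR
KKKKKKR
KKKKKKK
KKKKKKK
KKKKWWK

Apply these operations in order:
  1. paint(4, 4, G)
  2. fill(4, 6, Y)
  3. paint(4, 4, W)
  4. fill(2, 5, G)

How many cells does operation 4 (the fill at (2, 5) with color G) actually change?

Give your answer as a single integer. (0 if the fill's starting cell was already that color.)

After op 1 paint(4,4,G):
KKKKKKR
KKRRRKR
KKKKKKR
KKKKKKR
KKKKGKK
KKKKKKK
KKKKWWK
After op 2 fill(4,6,Y) [39 cells changed]:
YYYYYYR
YYRRRYR
YYYYYYR
YYYYYYR
YYYYGYY
YYYYYYY
YYYYWWY
After op 3 paint(4,4,W):
YYYYYYR
YYRRRYR
YYYYYYR
YYYYYYR
YYYYWYY
YYYYYYY
YYYYWWY
After op 4 fill(2,5,G) [39 cells changed]:
GGGGGGR
GGRRRGR
GGGGGGR
GGGGGGR
GGGGWGG
GGGGGGG
GGGGWWG

Answer: 39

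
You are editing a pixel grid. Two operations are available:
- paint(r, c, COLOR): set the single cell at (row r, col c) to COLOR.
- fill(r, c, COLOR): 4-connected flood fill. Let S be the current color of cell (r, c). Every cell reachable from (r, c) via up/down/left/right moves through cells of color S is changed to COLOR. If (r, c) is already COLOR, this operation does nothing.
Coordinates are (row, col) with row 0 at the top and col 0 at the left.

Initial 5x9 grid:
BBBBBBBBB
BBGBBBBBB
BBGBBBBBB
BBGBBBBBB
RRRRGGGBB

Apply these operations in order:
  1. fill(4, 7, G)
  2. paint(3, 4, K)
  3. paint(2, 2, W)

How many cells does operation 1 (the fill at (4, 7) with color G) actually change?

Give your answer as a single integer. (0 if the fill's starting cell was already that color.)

After op 1 fill(4,7,G) [35 cells changed]:
GGGGGGGGG
GGGGGGGGG
GGGGGGGGG
GGGGGGGGG
RRRRGGGGG

Answer: 35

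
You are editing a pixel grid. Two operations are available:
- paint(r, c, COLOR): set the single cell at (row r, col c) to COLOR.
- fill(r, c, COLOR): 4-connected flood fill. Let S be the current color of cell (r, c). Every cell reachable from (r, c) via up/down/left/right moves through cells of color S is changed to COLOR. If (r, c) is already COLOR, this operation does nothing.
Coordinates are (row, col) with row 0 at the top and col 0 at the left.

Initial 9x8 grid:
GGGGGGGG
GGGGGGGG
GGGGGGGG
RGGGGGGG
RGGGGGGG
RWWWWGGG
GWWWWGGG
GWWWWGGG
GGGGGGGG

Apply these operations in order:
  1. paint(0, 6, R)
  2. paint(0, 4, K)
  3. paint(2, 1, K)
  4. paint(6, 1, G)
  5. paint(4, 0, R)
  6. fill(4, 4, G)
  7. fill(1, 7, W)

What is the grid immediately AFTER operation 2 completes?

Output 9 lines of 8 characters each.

Answer: GGGGKGRG
GGGGGGGG
GGGGGGGG
RGGGGGGG
RGGGGGGG
RWWWWGGG
GWWWWGGG
GWWWWGGG
GGGGGGGG

Derivation:
After op 1 paint(0,6,R):
GGGGGGRG
GGGGGGGG
GGGGGGGG
RGGGGGGG
RGGGGGGG
RWWWWGGG
GWWWWGGG
GWWWWGGG
GGGGGGGG
After op 2 paint(0,4,K):
GGGGKGRG
GGGGGGGG
GGGGGGGG
RGGGGGGG
RGGGGGGG
RWWWWGGG
GWWWWGGG
GWWWWGGG
GGGGGGGG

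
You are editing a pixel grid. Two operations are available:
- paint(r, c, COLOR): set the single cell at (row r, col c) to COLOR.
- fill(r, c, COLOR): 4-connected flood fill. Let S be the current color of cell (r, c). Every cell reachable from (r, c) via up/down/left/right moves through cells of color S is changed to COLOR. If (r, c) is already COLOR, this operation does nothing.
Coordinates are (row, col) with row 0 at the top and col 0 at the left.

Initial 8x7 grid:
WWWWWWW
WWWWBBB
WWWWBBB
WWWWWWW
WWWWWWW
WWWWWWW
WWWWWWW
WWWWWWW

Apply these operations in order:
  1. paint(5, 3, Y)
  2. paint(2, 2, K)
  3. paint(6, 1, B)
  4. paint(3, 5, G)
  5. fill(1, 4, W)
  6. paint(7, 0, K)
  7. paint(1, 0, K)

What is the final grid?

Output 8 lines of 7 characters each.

After op 1 paint(5,3,Y):
WWWWWWW
WWWWBBB
WWWWBBB
WWWWWWW
WWWWWWW
WWWYWWW
WWWWWWW
WWWWWWW
After op 2 paint(2,2,K):
WWWWWWW
WWWWBBB
WWKWBBB
WWWWWWW
WWWWWWW
WWWYWWW
WWWWWWW
WWWWWWW
After op 3 paint(6,1,B):
WWWWWWW
WWWWBBB
WWKWBBB
WWWWWWW
WWWWWWW
WWWYWWW
WBWWWWW
WWWWWWW
After op 4 paint(3,5,G):
WWWWWWW
WWWWBBB
WWKWBBB
WWWWWGW
WWWWWWW
WWWYWWW
WBWWWWW
WWWWWWW
After op 5 fill(1,4,W) [6 cells changed]:
WWWWWWW
WWWWWWW
WWKWWWW
WWWWWGW
WWWWWWW
WWWYWWW
WBWWWWW
WWWWWWW
After op 6 paint(7,0,K):
WWWWWWW
WWWWWWW
WWKWWWW
WWWWWGW
WWWWWWW
WWWYWWW
WBWWWWW
KWWWWWW
After op 7 paint(1,0,K):
WWWWWWW
KWWWWWW
WWKWWWW
WWWWWGW
WWWWWWW
WWWYWWW
WBWWWWW
KWWWWWW

Answer: WWWWWWW
KWWWWWW
WWKWWWW
WWWWWGW
WWWWWWW
WWWYWWW
WBWWWWW
KWWWWWW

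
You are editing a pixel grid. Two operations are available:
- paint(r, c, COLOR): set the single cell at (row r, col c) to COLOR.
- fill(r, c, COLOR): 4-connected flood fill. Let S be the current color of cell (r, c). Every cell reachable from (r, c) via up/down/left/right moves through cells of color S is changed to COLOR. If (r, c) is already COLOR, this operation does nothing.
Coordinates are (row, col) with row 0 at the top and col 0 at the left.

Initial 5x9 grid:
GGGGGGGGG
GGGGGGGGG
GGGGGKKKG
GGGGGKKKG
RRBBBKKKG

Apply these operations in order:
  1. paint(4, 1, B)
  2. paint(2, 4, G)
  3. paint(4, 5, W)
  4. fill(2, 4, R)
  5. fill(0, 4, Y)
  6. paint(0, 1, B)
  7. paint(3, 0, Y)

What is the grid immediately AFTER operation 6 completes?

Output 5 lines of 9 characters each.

After op 1 paint(4,1,B):
GGGGGGGGG
GGGGGGGGG
GGGGGKKKG
GGGGGKKKG
RBBBBKKKG
After op 2 paint(2,4,G):
GGGGGGGGG
GGGGGGGGG
GGGGGKKKG
GGGGGKKKG
RBBBBKKKG
After op 3 paint(4,5,W):
GGGGGGGGG
GGGGGGGGG
GGGGGKKKG
GGGGGKKKG
RBBBBWKKG
After op 4 fill(2,4,R) [31 cells changed]:
RRRRRRRRR
RRRRRRRRR
RRRRRKKKR
RRRRRKKKR
RBBBBWKKR
After op 5 fill(0,4,Y) [32 cells changed]:
YYYYYYYYY
YYYYYYYYY
YYYYYKKKY
YYYYYKKKY
YBBBBWKKY
After op 6 paint(0,1,B):
YBYYYYYYY
YYYYYYYYY
YYYYYKKKY
YYYYYKKKY
YBBBBWKKY

Answer: YBYYYYYYY
YYYYYYYYY
YYYYYKKKY
YYYYYKKKY
YBBBBWKKY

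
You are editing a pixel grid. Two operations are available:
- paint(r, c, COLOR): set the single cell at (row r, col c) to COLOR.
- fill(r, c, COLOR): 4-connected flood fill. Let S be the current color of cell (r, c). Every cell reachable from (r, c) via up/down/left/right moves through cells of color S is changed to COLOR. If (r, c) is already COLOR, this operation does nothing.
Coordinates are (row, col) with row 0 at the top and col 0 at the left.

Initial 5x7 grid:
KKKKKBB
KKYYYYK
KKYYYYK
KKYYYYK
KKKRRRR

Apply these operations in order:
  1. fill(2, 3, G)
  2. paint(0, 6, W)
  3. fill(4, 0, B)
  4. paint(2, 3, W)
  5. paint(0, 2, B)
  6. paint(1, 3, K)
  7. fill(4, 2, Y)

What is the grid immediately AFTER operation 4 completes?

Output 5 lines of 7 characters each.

Answer: BBBBBBW
BBGGGGK
BBGWGGK
BBGGGGK
BBBRRRR

Derivation:
After op 1 fill(2,3,G) [12 cells changed]:
KKKKKBB
KKGGGGK
KKGGGGK
KKGGGGK
KKKRRRR
After op 2 paint(0,6,W):
KKKKKBW
KKGGGGK
KKGGGGK
KKGGGGK
KKKRRRR
After op 3 fill(4,0,B) [14 cells changed]:
BBBBBBW
BBGGGGK
BBGGGGK
BBGGGGK
BBBRRRR
After op 4 paint(2,3,W):
BBBBBBW
BBGGGGK
BBGWGGK
BBGGGGK
BBBRRRR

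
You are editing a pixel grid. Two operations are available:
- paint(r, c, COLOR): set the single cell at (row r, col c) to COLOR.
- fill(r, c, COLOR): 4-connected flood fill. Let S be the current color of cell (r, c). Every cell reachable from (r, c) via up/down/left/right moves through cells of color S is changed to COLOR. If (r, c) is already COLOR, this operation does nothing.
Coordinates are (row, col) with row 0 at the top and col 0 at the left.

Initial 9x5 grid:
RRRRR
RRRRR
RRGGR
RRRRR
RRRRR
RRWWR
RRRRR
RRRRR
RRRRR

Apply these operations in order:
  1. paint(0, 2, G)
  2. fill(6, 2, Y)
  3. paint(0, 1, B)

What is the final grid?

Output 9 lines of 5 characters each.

After op 1 paint(0,2,G):
RRGRR
RRRRR
RRGGR
RRRRR
RRRRR
RRWWR
RRRRR
RRRRR
RRRRR
After op 2 fill(6,2,Y) [40 cells changed]:
YYGYY
YYYYY
YYGGY
YYYYY
YYYYY
YYWWY
YYYYY
YYYYY
YYYYY
After op 3 paint(0,1,B):
YBGYY
YYYYY
YYGGY
YYYYY
YYYYY
YYWWY
YYYYY
YYYYY
YYYYY

Answer: YBGYY
YYYYY
YYGGY
YYYYY
YYYYY
YYWWY
YYYYY
YYYYY
YYYYY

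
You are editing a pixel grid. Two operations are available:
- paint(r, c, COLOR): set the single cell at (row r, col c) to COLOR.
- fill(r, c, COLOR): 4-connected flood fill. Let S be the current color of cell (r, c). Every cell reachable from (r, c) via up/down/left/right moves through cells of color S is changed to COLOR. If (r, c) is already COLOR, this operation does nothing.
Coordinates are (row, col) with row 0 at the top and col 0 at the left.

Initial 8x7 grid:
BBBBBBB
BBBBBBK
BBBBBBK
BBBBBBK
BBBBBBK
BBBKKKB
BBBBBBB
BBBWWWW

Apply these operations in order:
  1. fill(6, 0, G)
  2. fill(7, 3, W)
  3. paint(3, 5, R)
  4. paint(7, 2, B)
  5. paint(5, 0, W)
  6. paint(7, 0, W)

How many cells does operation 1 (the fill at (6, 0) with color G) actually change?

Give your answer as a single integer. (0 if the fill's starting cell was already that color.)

After op 1 fill(6,0,G) [45 cells changed]:
GGGGGGG
GGGGGGK
GGGGGGK
GGGGGGK
GGGGGGK
GGGKKKG
GGGGGGG
GGGWWWW

Answer: 45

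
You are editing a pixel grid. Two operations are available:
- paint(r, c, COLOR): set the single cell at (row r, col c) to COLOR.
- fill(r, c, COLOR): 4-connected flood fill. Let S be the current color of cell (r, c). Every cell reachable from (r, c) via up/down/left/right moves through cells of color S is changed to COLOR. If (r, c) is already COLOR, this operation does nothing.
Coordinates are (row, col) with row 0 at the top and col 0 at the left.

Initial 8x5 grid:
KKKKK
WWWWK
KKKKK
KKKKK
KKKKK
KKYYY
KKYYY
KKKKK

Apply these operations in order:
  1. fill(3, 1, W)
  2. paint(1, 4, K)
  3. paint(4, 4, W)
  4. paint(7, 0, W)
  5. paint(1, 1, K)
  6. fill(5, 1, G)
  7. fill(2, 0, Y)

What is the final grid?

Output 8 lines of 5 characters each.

Answer: YYYYY
YKYYK
YYYYY
YYYYY
YYYYY
YYYYY
YYYYY
YYYYY

Derivation:
After op 1 fill(3,1,W) [30 cells changed]:
WWWWW
WWWWW
WWWWW
WWWWW
WWWWW
WWYYY
WWYYY
WWWWW
After op 2 paint(1,4,K):
WWWWW
WWWWK
WWWWW
WWWWW
WWWWW
WWYYY
WWYYY
WWWWW
After op 3 paint(4,4,W):
WWWWW
WWWWK
WWWWW
WWWWW
WWWWW
WWYYY
WWYYY
WWWWW
After op 4 paint(7,0,W):
WWWWW
WWWWK
WWWWW
WWWWW
WWWWW
WWYYY
WWYYY
WWWWW
After op 5 paint(1,1,K):
WWWWW
WKWWK
WWWWW
WWWWW
WWWWW
WWYYY
WWYYY
WWWWW
After op 6 fill(5,1,G) [32 cells changed]:
GGGGG
GKGGK
GGGGG
GGGGG
GGGGG
GGYYY
GGYYY
GGGGG
After op 7 fill(2,0,Y) [32 cells changed]:
YYYYY
YKYYK
YYYYY
YYYYY
YYYYY
YYYYY
YYYYY
YYYYY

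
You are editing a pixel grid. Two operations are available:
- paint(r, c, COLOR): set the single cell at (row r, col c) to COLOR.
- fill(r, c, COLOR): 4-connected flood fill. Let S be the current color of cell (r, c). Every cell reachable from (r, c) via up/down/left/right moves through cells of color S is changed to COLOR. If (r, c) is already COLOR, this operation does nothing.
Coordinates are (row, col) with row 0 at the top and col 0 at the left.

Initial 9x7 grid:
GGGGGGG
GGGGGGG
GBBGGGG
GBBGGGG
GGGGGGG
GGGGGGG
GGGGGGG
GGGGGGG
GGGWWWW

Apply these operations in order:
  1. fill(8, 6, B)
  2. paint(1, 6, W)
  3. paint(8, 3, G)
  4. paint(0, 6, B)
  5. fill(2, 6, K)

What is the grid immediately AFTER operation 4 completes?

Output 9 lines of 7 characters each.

After op 1 fill(8,6,B) [4 cells changed]:
GGGGGGG
GGGGGGG
GBBGGGG
GBBGGGG
GGGGGGG
GGGGGGG
GGGGGGG
GGGGGGG
GGGBBBB
After op 2 paint(1,6,W):
GGGGGGG
GGGGGGW
GBBGGGG
GBBGGGG
GGGGGGG
GGGGGGG
GGGGGGG
GGGGGGG
GGGBBBB
After op 3 paint(8,3,G):
GGGGGGG
GGGGGGW
GBBGGGG
GBBGGGG
GGGGGGG
GGGGGGG
GGGGGGG
GGGGGGG
GGGGBBB
After op 4 paint(0,6,B):
GGGGGGB
GGGGGGW
GBBGGGG
GBBGGGG
GGGGGGG
GGGGGGG
GGGGGGG
GGGGGGG
GGGGBBB

Answer: GGGGGGB
GGGGGGW
GBBGGGG
GBBGGGG
GGGGGGG
GGGGGGG
GGGGGGG
GGGGGGG
GGGGBBB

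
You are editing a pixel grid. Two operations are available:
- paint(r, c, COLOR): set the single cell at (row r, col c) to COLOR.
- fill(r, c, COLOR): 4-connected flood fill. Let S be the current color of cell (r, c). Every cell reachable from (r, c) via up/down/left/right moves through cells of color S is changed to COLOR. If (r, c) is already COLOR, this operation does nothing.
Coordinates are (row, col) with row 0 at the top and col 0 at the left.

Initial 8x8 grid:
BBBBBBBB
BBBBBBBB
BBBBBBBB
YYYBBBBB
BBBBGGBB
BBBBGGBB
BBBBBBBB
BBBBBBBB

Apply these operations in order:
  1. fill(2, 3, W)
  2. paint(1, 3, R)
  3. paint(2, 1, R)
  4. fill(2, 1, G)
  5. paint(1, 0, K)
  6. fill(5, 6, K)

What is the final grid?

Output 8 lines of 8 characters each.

After op 1 fill(2,3,W) [57 cells changed]:
WWWWWWWW
WWWWWWWW
WWWWWWWW
YYYWWWWW
WWWWGGWW
WWWWGGWW
WWWWWWWW
WWWWWWWW
After op 2 paint(1,3,R):
WWWWWWWW
WWWRWWWW
WWWWWWWW
YYYWWWWW
WWWWGGWW
WWWWGGWW
WWWWWWWW
WWWWWWWW
After op 3 paint(2,1,R):
WWWWWWWW
WWWRWWWW
WRWWWWWW
YYYWWWWW
WWWWGGWW
WWWWGGWW
WWWWWWWW
WWWWWWWW
After op 4 fill(2,1,G) [1 cells changed]:
WWWWWWWW
WWWRWWWW
WGWWWWWW
YYYWWWWW
WWWWGGWW
WWWWGGWW
WWWWWWWW
WWWWWWWW
After op 5 paint(1,0,K):
WWWWWWWW
KWWRWWWW
WGWWWWWW
YYYWWWWW
WWWWGGWW
WWWWGGWW
WWWWWWWW
WWWWWWWW
After op 6 fill(5,6,K) [53 cells changed]:
KKKKKKKK
KKKRKKKK
WGKKKKKK
YYYKKKKK
KKKKGGKK
KKKKGGKK
KKKKKKKK
KKKKKKKK

Answer: KKKKKKKK
KKKRKKKK
WGKKKKKK
YYYKKKKK
KKKKGGKK
KKKKGGKK
KKKKKKKK
KKKKKKKK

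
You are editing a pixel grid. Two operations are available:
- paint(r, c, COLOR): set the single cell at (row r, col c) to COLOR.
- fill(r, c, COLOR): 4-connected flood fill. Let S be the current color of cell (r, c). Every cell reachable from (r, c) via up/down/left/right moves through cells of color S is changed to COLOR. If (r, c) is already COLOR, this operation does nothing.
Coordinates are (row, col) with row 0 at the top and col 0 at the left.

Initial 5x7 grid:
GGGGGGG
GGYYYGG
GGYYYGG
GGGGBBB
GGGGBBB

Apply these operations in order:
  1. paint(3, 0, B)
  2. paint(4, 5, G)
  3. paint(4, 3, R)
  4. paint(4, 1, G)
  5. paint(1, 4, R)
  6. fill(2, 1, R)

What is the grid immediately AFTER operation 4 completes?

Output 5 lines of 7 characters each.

After op 1 paint(3,0,B):
GGGGGGG
GGYYYGG
GGYYYGG
BGGGBBB
GGGGBBB
After op 2 paint(4,5,G):
GGGGGGG
GGYYYGG
GGYYYGG
BGGGBBB
GGGGBGB
After op 3 paint(4,3,R):
GGGGGGG
GGYYYGG
GGYYYGG
BGGGBBB
GGGRBGB
After op 4 paint(4,1,G):
GGGGGGG
GGYYYGG
GGYYYGG
BGGGBBB
GGGRBGB

Answer: GGGGGGG
GGYYYGG
GGYYYGG
BGGGBBB
GGGRBGB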